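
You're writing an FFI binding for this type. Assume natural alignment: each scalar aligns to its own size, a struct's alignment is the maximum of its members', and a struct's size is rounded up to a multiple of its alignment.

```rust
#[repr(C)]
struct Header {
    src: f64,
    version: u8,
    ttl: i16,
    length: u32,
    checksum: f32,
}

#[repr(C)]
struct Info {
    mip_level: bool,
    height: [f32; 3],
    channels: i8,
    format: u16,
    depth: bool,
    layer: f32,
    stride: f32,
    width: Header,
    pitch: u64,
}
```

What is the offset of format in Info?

Header: src at 0 (size 8, align 8) → ends 8; version at 8 (size 1, align 1) → ends 9; pad 1 to align 2 for ttl; ttl at 10 (size 2, align 2) → ends 12; length at 12 (size 4, align 4) → ends 16; checksum at 16 (size 4, align 4) → ends 20; tail pad 4 to reach multiple of 8; total 24 bytes, alignment 8
mip_level at 0 (size 1, align 1) → ends 1
pad 3 to align 4 for height
height at 4 (size 12, align 4) → ends 16
channels at 16 (size 1, align 1) → ends 17
pad 1 to align 2 for format
format at 18 (size 2, align 2) → ends 20

18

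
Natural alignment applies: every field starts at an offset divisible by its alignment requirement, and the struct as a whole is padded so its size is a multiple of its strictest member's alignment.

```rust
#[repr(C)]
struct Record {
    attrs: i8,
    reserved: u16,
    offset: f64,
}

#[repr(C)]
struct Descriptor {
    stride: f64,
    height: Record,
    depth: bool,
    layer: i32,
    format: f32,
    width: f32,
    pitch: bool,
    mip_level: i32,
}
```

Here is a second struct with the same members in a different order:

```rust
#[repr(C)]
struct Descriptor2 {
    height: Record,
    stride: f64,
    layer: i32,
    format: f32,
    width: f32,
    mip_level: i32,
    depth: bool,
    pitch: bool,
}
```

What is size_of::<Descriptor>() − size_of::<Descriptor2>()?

Record: 0..1  attrs  (1B, 1-aligned); 1..2  -- padding (1B); 2..4  reserved  (2B, 2-aligned); 4..8  -- padding (4B); 8..16  offset  (8B, 8-aligned); sizeof = 16, alignof = 8
0..8  stride  (8B, 8-aligned)
8..24  height  (16B, 8-aligned)
24..25  depth  (1B, 1-aligned)
25..28  -- padding (3B)
28..32  layer  (4B, 4-aligned)
32..36  format  (4B, 4-aligned)
36..40  width  (4B, 4-aligned)
40..41  pitch  (1B, 1-aligned)
41..44  -- padding (3B)
44..48  mip_level  (4B, 4-aligned)
sizeof = 48, alignof = 8
— Descriptor2 —
0..16  height  (16B, 8-aligned)
16..24  stride  (8B, 8-aligned)
24..28  layer  (4B, 4-aligned)
28..32  format  (4B, 4-aligned)
32..36  width  (4B, 4-aligned)
36..40  mip_level  (4B, 4-aligned)
40..41  depth  (1B, 1-aligned)
41..42  pitch  (1B, 1-aligned)
42..48  -- tail padding (6B)
sizeof = 48, alignof = 8
48 − 48 = 0

0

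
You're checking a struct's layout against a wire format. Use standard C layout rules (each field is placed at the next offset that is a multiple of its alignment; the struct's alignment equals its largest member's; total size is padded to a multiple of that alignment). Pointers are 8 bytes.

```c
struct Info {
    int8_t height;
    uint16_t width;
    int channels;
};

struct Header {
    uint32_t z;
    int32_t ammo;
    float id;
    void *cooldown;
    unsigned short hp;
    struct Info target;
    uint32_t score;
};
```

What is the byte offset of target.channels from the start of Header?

Info: @0: height [1B, align 1] → 1; +1 pad (align 2); @2: width [2B, align 2] → 4; @4: channels [4B, align 4] → 8; size 8, align 4
@0: z [4B, align 4] → 4
@4: ammo [4B, align 4] → 8
@8: id [4B, align 4] → 12
+4 pad (align 8)
@16: cooldown [8B, align 8] → 24
@24: hp [2B, align 2] → 26
+2 pad (align 4)
@28: target [8B, align 4] → 36
within Info: channels at 4
28 + 4 = 32

32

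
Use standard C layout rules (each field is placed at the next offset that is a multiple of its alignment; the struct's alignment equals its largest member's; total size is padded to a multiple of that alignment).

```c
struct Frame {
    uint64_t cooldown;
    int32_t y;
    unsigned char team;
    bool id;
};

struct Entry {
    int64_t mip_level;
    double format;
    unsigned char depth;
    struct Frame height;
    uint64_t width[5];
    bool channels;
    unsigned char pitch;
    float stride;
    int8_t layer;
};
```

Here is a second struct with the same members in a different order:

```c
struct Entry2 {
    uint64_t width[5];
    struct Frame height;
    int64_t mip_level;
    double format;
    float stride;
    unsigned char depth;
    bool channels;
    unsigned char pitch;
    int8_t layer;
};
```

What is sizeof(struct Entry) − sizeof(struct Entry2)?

16

Frame: cooldown at 0 (size 8, align 8) → ends 8; y at 8 (size 4, align 4) → ends 12; team at 12 (size 1, align 1) → ends 13; id at 13 (size 1, align 1) → ends 14; tail pad 2 to reach multiple of 8; total 16 bytes, alignment 8
mip_level at 0 (size 8, align 8) → ends 8
format at 8 (size 8, align 8) → ends 16
depth at 16 (size 1, align 1) → ends 17
pad 7 to align 8 for height
height at 24 (size 16, align 8) → ends 40
width at 40 (size 40, align 8) → ends 80
channels at 80 (size 1, align 1) → ends 81
pitch at 81 (size 1, align 1) → ends 82
pad 2 to align 4 for stride
stride at 84 (size 4, align 4) → ends 88
layer at 88 (size 1, align 1) → ends 89
tail pad 7 to reach multiple of 8
total 96 bytes, alignment 8
— Entry2 —
width at 0 (size 40, align 8) → ends 40
height at 40 (size 16, align 8) → ends 56
mip_level at 56 (size 8, align 8) → ends 64
format at 64 (size 8, align 8) → ends 72
stride at 72 (size 4, align 4) → ends 76
depth at 76 (size 1, align 1) → ends 77
channels at 77 (size 1, align 1) → ends 78
pitch at 78 (size 1, align 1) → ends 79
layer at 79 (size 1, align 1) → ends 80
total 80 bytes, alignment 8
96 − 80 = 16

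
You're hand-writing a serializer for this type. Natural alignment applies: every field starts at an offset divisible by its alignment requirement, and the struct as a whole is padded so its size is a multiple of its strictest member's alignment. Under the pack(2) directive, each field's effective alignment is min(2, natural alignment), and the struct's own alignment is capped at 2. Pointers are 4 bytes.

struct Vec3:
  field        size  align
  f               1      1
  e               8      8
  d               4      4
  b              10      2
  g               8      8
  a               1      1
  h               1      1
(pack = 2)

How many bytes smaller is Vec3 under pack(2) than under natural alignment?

14

natural layout:
  0..1  f  (1B, 1-aligned)
  1..8  -- padding (7B)
  8..16  e  (8B, 8-aligned)
  16..20  d  (4B, 4-aligned)
  20..30  b  (10B, 2-aligned)
  30..32  -- padding (2B)
  32..40  g  (8B, 8-aligned)
  40..41  a  (1B, 1-aligned)
  41..42  h  (1B, 1-aligned)
  42..48  -- tail padding (6B)
  sizeof = 48, alignof = 8
packed(2) layout:
  0..1  f  (1B, 1-aligned)
  1..2  -- padding (1B)
  2..10  e  (8B, 2-aligned)
  10..14  d  (4B, 2-aligned)
  14..24  b  (10B, 2-aligned)
  24..32  g  (8B, 2-aligned)
  32..33  a  (1B, 1-aligned)
  33..34  h  (1B, 1-aligned)
  sizeof = 34, alignof = 2
48 − 34 = 14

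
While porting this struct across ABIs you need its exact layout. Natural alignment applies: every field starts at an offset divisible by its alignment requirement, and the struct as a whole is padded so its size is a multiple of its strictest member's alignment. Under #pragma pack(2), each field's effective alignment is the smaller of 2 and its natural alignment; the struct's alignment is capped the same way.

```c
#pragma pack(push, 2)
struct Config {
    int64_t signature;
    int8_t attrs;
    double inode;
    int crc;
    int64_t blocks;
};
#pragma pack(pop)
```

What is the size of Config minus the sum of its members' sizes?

@0: signature [8B, align 2] → 8
@8: attrs [1B, align 1] → 9
+1 pad (align 2)
@10: inode [8B, align 2] → 18
@18: crc [4B, align 2] → 22
@22: blocks [8B, align 2] → 30
size 30, align 2
data bytes 29, size 30 → padding 1

1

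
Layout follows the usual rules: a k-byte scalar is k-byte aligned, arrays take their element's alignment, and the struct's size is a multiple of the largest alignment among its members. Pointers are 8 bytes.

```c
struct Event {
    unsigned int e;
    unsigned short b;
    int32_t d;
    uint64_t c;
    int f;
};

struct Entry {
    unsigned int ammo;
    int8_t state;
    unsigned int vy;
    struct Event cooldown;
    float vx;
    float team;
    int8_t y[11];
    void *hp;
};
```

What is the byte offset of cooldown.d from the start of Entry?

Event: @0: e [4B, align 4] → 4; @4: b [2B, align 2] → 6; +2 pad (align 4); @8: d [4B, align 4] → 12; +4 pad (align 8); @16: c [8B, align 8] → 24; @24: f [4B, align 4] → 28; +4 tail pad (align 8); size 32, align 8
@0: ammo [4B, align 4] → 4
@4: state [1B, align 1] → 5
+3 pad (align 4)
@8: vy [4B, align 4] → 12
+4 pad (align 8)
@16: cooldown [32B, align 8] → 48
within Event: d at 8
16 + 8 = 24

24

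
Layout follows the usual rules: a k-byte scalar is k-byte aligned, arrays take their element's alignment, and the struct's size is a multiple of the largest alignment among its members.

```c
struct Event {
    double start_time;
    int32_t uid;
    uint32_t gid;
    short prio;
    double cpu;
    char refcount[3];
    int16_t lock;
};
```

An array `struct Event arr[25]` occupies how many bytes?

start_time at 0 (size 8, align 8) → ends 8
uid at 8 (size 4, align 4) → ends 12
gid at 12 (size 4, align 4) → ends 16
prio at 16 (size 2, align 2) → ends 18
pad 6 to align 8 for cpu
cpu at 24 (size 8, align 8) → ends 32
refcount at 32 (size 3, align 1) → ends 35
pad 1 to align 2 for lock
lock at 36 (size 2, align 2) → ends 38
tail pad 2 to reach multiple of 8
total 40 bytes, alignment 8
array of 25: 25 × 40 = 1000

1000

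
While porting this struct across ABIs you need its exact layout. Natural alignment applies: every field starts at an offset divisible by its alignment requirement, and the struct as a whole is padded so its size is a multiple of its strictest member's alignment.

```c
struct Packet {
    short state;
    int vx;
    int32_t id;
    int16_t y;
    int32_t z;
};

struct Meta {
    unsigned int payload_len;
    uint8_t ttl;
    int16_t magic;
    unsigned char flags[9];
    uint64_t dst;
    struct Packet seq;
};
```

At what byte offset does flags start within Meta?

Packet: @0: state [2B, align 2] → 2; +2 pad (align 4); @4: vx [4B, align 4] → 8; @8: id [4B, align 4] → 12; @12: y [2B, align 2] → 14; +2 pad (align 4); @16: z [4B, align 4] → 20; size 20, align 4
@0: payload_len [4B, align 4] → 4
@4: ttl [1B, align 1] → 5
+1 pad (align 2)
@6: magic [2B, align 2] → 8
@8: flags [9B, align 1] → 17

8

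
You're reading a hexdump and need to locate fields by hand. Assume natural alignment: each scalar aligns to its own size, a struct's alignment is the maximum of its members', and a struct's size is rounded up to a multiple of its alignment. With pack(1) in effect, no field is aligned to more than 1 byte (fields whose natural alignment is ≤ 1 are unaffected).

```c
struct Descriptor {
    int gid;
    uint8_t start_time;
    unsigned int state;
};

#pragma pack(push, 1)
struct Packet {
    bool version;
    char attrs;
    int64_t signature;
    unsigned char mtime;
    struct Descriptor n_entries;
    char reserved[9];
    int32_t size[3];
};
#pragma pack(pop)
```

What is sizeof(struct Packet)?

Descriptor: gid at 0 (size 4, align 4) → ends 4; start_time at 4 (size 1, align 1) → ends 5; pad 3 to align 4 for state; state at 8 (size 4, align 4) → ends 12; total 12 bytes, alignment 4
version at 0 (size 1, align 1) → ends 1
attrs at 1 (size 1, align 1) → ends 2
signature at 2 (size 8, align 1) → ends 10
mtime at 10 (size 1, align 1) → ends 11
n_entries at 11 (size 12, align 1) → ends 23
reserved at 23 (size 9, align 1) → ends 32
size at 32 (size 12, align 1) → ends 44
total 44 bytes, alignment 1

44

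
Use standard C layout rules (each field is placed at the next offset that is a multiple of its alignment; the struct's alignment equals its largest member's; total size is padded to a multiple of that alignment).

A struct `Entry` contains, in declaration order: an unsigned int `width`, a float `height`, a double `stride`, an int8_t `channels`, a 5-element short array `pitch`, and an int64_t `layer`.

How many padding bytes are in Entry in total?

5

width at 0 (size 4, align 4) → ends 4
height at 4 (size 4, align 4) → ends 8
stride at 8 (size 8, align 8) → ends 16
channels at 16 (size 1, align 1) → ends 17
pad 1 to align 2 for pitch
pitch at 18 (size 10, align 2) → ends 28
pad 4 to align 8 for layer
layer at 32 (size 8, align 8) → ends 40
total 40 bytes, alignment 8
data bytes 35, size 40 → padding 5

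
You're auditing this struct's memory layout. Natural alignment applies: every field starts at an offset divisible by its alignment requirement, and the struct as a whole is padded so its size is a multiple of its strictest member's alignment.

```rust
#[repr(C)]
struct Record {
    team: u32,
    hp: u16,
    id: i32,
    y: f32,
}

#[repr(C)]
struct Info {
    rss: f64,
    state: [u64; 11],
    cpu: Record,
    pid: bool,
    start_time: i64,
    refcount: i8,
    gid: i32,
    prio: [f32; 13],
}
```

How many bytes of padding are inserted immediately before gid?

Record: team at 0 (size 4, align 4) → ends 4; hp at 4 (size 2, align 2) → ends 6; pad 2 to align 4 for id; id at 8 (size 4, align 4) → ends 12; y at 12 (size 4, align 4) → ends 16; total 16 bytes, alignment 4
rss at 0 (size 8, align 8) → ends 8
state at 8 (size 88, align 8) → ends 96
cpu at 96 (size 16, align 4) → ends 112
pid at 112 (size 1, align 1) → ends 113
pad 7 to align 8 for start_time
start_time at 120 (size 8, align 8) → ends 128
refcount at 128 (size 1, align 1) → ends 129
pad 3 to align 4 for gid
gid at 132 (size 4, align 4) → ends 136

3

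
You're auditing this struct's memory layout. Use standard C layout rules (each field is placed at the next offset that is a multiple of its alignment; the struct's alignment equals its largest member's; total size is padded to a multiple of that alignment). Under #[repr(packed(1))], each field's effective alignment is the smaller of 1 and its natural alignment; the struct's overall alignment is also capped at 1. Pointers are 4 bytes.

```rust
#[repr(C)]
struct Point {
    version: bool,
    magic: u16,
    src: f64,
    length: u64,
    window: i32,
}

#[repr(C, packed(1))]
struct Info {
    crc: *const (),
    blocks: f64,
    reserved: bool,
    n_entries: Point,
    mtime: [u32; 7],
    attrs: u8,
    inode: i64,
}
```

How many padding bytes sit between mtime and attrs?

0

Point: 0..1  version  (1B, 1-aligned); 1..2  -- padding (1B); 2..4  magic  (2B, 2-aligned); 4..8  -- padding (4B); 8..16  src  (8B, 8-aligned); 16..24  length  (8B, 8-aligned); 24..28  window  (4B, 4-aligned); 28..32  -- tail padding (4B); sizeof = 32, alignof = 8
0..4  crc  (4B, 1-aligned)
4..12  blocks  (8B, 1-aligned)
12..13  reserved  (1B, 1-aligned)
13..45  n_entries  (32B, 1-aligned)
45..73  mtime  (28B, 1-aligned)
73..74  attrs  (1B, 1-aligned)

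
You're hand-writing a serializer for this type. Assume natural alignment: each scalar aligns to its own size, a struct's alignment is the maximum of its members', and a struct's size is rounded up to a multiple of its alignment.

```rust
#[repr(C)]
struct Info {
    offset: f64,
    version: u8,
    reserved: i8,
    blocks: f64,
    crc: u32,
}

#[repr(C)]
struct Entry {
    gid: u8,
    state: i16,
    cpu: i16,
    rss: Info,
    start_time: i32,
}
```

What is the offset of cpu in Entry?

4

Info: 0..8  offset  (8B, 8-aligned); 8..9  version  (1B, 1-aligned); 9..10  reserved  (1B, 1-aligned); 10..16  -- padding (6B); 16..24  blocks  (8B, 8-aligned); 24..28  crc  (4B, 4-aligned); 28..32  -- tail padding (4B); sizeof = 32, alignof = 8
0..1  gid  (1B, 1-aligned)
1..2  -- padding (1B)
2..4  state  (2B, 2-aligned)
4..6  cpu  (2B, 2-aligned)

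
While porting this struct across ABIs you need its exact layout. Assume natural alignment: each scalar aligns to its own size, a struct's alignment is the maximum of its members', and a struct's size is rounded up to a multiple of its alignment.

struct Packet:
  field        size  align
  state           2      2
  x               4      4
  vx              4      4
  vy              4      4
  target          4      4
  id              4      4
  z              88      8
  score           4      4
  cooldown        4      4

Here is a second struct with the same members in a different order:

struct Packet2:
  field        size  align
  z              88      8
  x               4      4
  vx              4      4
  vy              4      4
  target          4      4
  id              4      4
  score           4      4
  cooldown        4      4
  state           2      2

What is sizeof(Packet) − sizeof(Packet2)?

@0: state [2B, align 2] → 2
+2 pad (align 4)
@4: x [4B, align 4] → 8
@8: vx [4B, align 4] → 12
@12: vy [4B, align 4] → 16
@16: target [4B, align 4] → 20
@20: id [4B, align 4] → 24
@24: z [88B, align 8] → 112
@112: score [4B, align 4] → 116
@116: cooldown [4B, align 4] → 120
size 120, align 8
— Packet2 —
@0: z [88B, align 8] → 88
@88: x [4B, align 4] → 92
@92: vx [4B, align 4] → 96
@96: vy [4B, align 4] → 100
@100: target [4B, align 4] → 104
@104: id [4B, align 4] → 108
@108: score [4B, align 4] → 112
@112: cooldown [4B, align 4] → 116
@116: state [2B, align 2] → 118
+2 tail pad (align 8)
size 120, align 8
120 − 120 = 0

0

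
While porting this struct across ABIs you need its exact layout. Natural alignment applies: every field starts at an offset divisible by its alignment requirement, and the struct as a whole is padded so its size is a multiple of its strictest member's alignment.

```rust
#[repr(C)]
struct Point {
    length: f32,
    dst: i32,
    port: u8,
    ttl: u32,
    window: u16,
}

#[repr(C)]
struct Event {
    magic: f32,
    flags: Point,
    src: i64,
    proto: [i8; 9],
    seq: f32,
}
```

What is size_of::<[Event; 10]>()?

Point: length at 0 (size 4, align 4) → ends 4; dst at 4 (size 4, align 4) → ends 8; port at 8 (size 1, align 1) → ends 9; pad 3 to align 4 for ttl; ttl at 12 (size 4, align 4) → ends 16; window at 16 (size 2, align 2) → ends 18; tail pad 2 to reach multiple of 4; total 20 bytes, alignment 4
magic at 0 (size 4, align 4) → ends 4
flags at 4 (size 20, align 4) → ends 24
src at 24 (size 8, align 8) → ends 32
proto at 32 (size 9, align 1) → ends 41
pad 3 to align 4 for seq
seq at 44 (size 4, align 4) → ends 48
total 48 bytes, alignment 8
array of 10: 10 × 48 = 480

480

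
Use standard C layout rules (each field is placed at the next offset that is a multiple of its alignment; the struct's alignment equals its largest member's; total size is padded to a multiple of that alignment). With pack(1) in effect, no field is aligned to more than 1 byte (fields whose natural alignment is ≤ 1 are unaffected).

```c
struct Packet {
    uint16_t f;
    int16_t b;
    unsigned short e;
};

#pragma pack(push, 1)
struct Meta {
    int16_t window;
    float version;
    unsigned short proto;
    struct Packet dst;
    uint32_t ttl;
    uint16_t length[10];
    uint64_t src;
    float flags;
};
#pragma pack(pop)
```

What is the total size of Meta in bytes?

50

Packet: f at 0 (size 2, align 2) → ends 2; b at 2 (size 2, align 2) → ends 4; e at 4 (size 2, align 2) → ends 6; total 6 bytes, alignment 2
window at 0 (size 2, align 1) → ends 2
version at 2 (size 4, align 1) → ends 6
proto at 6 (size 2, align 1) → ends 8
dst at 8 (size 6, align 1) → ends 14
ttl at 14 (size 4, align 1) → ends 18
length at 18 (size 20, align 1) → ends 38
src at 38 (size 8, align 1) → ends 46
flags at 46 (size 4, align 1) → ends 50
total 50 bytes, alignment 1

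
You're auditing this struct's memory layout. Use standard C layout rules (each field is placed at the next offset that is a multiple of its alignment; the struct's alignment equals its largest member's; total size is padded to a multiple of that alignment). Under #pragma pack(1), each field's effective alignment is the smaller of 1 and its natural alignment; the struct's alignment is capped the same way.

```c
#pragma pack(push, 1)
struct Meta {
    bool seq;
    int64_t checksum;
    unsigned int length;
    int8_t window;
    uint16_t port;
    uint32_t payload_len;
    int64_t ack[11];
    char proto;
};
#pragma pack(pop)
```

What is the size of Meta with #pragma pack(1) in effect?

109

@0: seq [1B, align 1] → 1
@1: checksum [8B, align 1] → 9
@9: length [4B, align 1] → 13
@13: window [1B, align 1] → 14
@14: port [2B, align 1] → 16
@16: payload_len [4B, align 1] → 20
@20: ack [88B, align 1] → 108
@108: proto [1B, align 1] → 109
size 109, align 1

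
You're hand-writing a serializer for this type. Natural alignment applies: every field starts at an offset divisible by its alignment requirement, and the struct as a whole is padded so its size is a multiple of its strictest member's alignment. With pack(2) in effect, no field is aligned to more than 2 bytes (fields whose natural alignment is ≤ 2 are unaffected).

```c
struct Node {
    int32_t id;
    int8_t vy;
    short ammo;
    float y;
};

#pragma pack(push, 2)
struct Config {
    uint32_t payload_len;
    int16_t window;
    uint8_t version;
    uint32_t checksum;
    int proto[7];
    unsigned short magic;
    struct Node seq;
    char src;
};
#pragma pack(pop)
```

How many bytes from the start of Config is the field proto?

12

Node: 0..4  id  (4B, 4-aligned); 4..5  vy  (1B, 1-aligned); 5..6  -- padding (1B); 6..8  ammo  (2B, 2-aligned); 8..12  y  (4B, 4-aligned); sizeof = 12, alignof = 4
0..4  payload_len  (4B, 2-aligned)
4..6  window  (2B, 2-aligned)
6..7  version  (1B, 1-aligned)
7..8  -- padding (1B)
8..12  checksum  (4B, 2-aligned)
12..40  proto  (28B, 2-aligned)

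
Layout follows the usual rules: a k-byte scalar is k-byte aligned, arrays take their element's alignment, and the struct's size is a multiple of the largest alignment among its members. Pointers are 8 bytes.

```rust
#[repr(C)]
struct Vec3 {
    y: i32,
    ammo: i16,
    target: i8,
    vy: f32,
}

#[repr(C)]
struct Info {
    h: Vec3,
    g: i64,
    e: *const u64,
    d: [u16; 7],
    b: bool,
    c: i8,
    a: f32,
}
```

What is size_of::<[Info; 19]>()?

Vec3: @0: y [4B, align 4] → 4; @4: ammo [2B, align 2] → 6; @6: target [1B, align 1] → 7; +1 pad (align 4); @8: vy [4B, align 4] → 12; size 12, align 4
@0: h [12B, align 4] → 12
+4 pad (align 8)
@16: g [8B, align 8] → 24
@24: e [8B, align 8] → 32
@32: d [14B, align 2] → 46
@46: b [1B, align 1] → 47
@47: c [1B, align 1] → 48
@48: a [4B, align 4] → 52
+4 tail pad (align 8)
size 56, align 8
array of 19: 19 × 56 = 1064

1064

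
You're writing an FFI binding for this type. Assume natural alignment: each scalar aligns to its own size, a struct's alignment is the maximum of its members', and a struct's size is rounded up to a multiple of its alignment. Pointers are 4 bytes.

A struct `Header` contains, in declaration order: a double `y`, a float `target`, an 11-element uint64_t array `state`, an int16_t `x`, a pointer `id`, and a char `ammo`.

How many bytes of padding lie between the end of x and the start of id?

0..8  y  (8B, 8-aligned)
8..12  target  (4B, 4-aligned)
12..16  -- padding (4B)
16..104  state  (88B, 8-aligned)
104..106  x  (2B, 2-aligned)
106..108  -- padding (2B)
108..112  id  (4B, 4-aligned)

2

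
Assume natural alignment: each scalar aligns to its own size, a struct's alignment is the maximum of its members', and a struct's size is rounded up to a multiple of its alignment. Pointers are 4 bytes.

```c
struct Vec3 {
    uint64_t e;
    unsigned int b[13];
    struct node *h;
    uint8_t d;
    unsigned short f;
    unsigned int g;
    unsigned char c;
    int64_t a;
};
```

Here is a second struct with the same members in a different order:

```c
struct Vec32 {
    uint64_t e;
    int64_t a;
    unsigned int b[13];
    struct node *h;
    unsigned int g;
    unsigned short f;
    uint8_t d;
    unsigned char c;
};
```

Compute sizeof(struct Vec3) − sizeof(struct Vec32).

@0: e [8B, align 8] → 8
@8: b [52B, align 4] → 60
@60: h [4B, align 4] → 64
@64: d [1B, align 1] → 65
+1 pad (align 2)
@66: f [2B, align 2] → 68
@68: g [4B, align 4] → 72
@72: c [1B, align 1] → 73
+7 pad (align 8)
@80: a [8B, align 8] → 88
size 88, align 8
— Vec32 —
@0: e [8B, align 8] → 8
@8: a [8B, align 8] → 16
@16: b [52B, align 4] → 68
@68: h [4B, align 4] → 72
@72: g [4B, align 4] → 76
@76: f [2B, align 2] → 78
@78: d [1B, align 1] → 79
@79: c [1B, align 1] → 80
size 80, align 8
88 − 80 = 8

8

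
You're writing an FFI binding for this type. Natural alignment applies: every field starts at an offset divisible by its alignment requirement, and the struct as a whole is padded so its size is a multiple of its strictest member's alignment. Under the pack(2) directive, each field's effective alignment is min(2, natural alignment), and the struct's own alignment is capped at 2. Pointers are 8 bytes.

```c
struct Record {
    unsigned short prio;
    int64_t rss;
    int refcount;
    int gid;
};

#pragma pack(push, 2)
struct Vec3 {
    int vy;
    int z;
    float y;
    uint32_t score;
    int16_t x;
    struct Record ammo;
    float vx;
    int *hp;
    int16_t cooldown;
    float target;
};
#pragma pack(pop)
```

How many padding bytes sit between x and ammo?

0

Record: @0: prio [2B, align 2] → 2; +6 pad (align 8); @8: rss [8B, align 8] → 16; @16: refcount [4B, align 4] → 20; @20: gid [4B, align 4] → 24; size 24, align 8
@0: vy [4B, align 2] → 4
@4: z [4B, align 2] → 8
@8: y [4B, align 2] → 12
@12: score [4B, align 2] → 16
@16: x [2B, align 2] → 18
@18: ammo [24B, align 2] → 42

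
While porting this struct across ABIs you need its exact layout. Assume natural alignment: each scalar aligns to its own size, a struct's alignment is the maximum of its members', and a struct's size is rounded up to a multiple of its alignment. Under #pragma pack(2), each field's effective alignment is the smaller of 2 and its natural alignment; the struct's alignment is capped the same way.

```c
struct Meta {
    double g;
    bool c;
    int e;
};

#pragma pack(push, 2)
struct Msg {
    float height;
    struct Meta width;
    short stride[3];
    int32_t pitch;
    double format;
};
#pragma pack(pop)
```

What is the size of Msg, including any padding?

Meta: @0: g [8B, align 8] → 8; @8: c [1B, align 1] → 9; +3 pad (align 4); @12: e [4B, align 4] → 16; size 16, align 8
@0: height [4B, align 2] → 4
@4: width [16B, align 2] → 20
@20: stride [6B, align 2] → 26
@26: pitch [4B, align 2] → 30
@30: format [8B, align 2] → 38
size 38, align 2

38 bytes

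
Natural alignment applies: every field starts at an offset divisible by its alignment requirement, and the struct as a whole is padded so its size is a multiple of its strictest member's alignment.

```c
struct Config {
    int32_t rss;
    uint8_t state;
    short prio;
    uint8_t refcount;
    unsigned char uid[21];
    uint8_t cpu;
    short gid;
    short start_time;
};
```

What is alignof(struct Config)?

4

member alignments: rss=4, state=1, prio=2, refcount=1, uid=1, cpu=1, gid=2, start_time=2
max = 4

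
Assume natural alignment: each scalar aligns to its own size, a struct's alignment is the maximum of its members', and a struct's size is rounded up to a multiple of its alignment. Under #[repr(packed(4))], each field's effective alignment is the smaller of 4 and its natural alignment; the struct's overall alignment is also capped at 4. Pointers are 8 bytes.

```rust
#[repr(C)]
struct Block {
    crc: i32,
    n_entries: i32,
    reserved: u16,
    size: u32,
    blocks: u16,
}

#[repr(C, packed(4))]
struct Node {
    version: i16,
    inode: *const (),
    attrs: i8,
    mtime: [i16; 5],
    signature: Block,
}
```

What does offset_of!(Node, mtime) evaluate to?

14

Block: crc at 0 (size 4, align 4) → ends 4; n_entries at 4 (size 4, align 4) → ends 8; reserved at 8 (size 2, align 2) → ends 10; pad 2 to align 4 for size; size at 12 (size 4, align 4) → ends 16; blocks at 16 (size 2, align 2) → ends 18; tail pad 2 to reach multiple of 4; total 20 bytes, alignment 4
version at 0 (size 2, align 2) → ends 2
pad 2 to align 4 for inode
inode at 4 (size 8, align 4) → ends 12
attrs at 12 (size 1, align 1) → ends 13
pad 1 to align 2 for mtime
mtime at 14 (size 10, align 2) → ends 24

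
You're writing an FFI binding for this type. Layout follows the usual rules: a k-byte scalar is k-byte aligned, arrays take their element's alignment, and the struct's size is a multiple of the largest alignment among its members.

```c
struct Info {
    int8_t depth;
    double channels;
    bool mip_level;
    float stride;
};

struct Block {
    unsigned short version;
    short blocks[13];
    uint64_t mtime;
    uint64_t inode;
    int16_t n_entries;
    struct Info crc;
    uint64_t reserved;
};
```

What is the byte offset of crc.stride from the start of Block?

Info: depth at 0 (size 1, align 1) → ends 1; pad 7 to align 8 for channels; channels at 8 (size 8, align 8) → ends 16; mip_level at 16 (size 1, align 1) → ends 17; pad 3 to align 4 for stride; stride at 20 (size 4, align 4) → ends 24; total 24 bytes, alignment 8
version at 0 (size 2, align 2) → ends 2
blocks at 2 (size 26, align 2) → ends 28
pad 4 to align 8 for mtime
mtime at 32 (size 8, align 8) → ends 40
inode at 40 (size 8, align 8) → ends 48
n_entries at 48 (size 2, align 2) → ends 50
pad 6 to align 8 for crc
crc at 56 (size 24, align 8) → ends 80
within Info: stride at 20
56 + 20 = 76

76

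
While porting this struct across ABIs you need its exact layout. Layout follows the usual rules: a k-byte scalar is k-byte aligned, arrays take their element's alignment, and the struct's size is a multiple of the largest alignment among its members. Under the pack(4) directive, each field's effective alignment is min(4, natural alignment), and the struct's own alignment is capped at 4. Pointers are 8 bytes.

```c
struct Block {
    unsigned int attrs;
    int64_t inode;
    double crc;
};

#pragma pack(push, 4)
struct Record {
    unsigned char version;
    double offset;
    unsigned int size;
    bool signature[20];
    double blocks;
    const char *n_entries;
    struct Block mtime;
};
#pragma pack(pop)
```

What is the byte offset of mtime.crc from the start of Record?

Block: @0: attrs [4B, align 4] → 4; +4 pad (align 8); @8: inode [8B, align 8] → 16; @16: crc [8B, align 8] → 24; size 24, align 8
@0: version [1B, align 1] → 1
+3 pad (align 4)
@4: offset [8B, align 4] → 12
@12: size [4B, align 4] → 16
@16: signature [20B, align 1] → 36
@36: blocks [8B, align 4] → 44
@44: n_entries [8B, align 4] → 52
@52: mtime [24B, align 4] → 76
within Block: crc at 16
52 + 16 = 68

68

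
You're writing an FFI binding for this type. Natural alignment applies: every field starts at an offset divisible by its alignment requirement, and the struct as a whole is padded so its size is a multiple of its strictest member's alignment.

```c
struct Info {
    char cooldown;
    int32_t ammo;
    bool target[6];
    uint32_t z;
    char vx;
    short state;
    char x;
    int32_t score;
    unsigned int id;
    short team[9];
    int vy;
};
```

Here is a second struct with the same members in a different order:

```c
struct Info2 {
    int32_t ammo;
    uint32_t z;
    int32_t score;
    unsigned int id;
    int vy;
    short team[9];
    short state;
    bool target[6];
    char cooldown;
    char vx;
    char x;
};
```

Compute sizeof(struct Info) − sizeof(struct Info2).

cooldown at 0 (size 1, align 1) → ends 1
pad 3 to align 4 for ammo
ammo at 4 (size 4, align 4) → ends 8
target at 8 (size 6, align 1) → ends 14
pad 2 to align 4 for z
z at 16 (size 4, align 4) → ends 20
vx at 20 (size 1, align 1) → ends 21
pad 1 to align 2 for state
state at 22 (size 2, align 2) → ends 24
x at 24 (size 1, align 1) → ends 25
pad 3 to align 4 for score
score at 28 (size 4, align 4) → ends 32
id at 32 (size 4, align 4) → ends 36
team at 36 (size 18, align 2) → ends 54
pad 2 to align 4 for vy
vy at 56 (size 4, align 4) → ends 60
total 60 bytes, alignment 4
— Info2 —
ammo at 0 (size 4, align 4) → ends 4
z at 4 (size 4, align 4) → ends 8
score at 8 (size 4, align 4) → ends 12
id at 12 (size 4, align 4) → ends 16
vy at 16 (size 4, align 4) → ends 20
team at 20 (size 18, align 2) → ends 38
state at 38 (size 2, align 2) → ends 40
target at 40 (size 6, align 1) → ends 46
cooldown at 46 (size 1, align 1) → ends 47
vx at 47 (size 1, align 1) → ends 48
x at 48 (size 1, align 1) → ends 49
tail pad 3 to reach multiple of 4
total 52 bytes, alignment 4
60 − 52 = 8

8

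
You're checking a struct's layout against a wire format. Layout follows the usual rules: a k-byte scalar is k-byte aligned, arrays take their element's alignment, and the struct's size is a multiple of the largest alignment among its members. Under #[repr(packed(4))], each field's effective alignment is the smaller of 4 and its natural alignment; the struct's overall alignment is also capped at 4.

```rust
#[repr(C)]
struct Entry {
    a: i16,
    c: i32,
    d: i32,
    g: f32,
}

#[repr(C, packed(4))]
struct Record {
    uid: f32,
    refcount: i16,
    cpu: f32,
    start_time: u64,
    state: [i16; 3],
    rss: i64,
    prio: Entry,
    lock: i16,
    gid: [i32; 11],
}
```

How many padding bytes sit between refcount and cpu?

Entry: a at 0 (size 2, align 2) → ends 2; pad 2 to align 4 for c; c at 4 (size 4, align 4) → ends 8; d at 8 (size 4, align 4) → ends 12; g at 12 (size 4, align 4) → ends 16; total 16 bytes, alignment 4
uid at 0 (size 4, align 4) → ends 4
refcount at 4 (size 2, align 2) → ends 6
pad 2 to align 4 for cpu
cpu at 8 (size 4, align 4) → ends 12

2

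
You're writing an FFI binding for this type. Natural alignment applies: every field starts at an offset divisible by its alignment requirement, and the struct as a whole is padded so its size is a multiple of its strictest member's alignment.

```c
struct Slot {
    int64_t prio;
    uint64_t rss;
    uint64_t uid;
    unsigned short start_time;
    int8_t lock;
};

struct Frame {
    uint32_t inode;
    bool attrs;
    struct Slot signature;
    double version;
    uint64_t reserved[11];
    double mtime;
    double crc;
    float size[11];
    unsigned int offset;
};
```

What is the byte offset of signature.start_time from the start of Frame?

32

Slot: @0: prio [8B, align 8] → 8; @8: rss [8B, align 8] → 16; @16: uid [8B, align 8] → 24; @24: start_time [2B, align 2] → 26; @26: lock [1B, align 1] → 27; +5 tail pad (align 8); size 32, align 8
@0: inode [4B, align 4] → 4
@4: attrs [1B, align 1] → 5
+3 pad (align 8)
@8: signature [32B, align 8] → 40
within Slot: start_time at 24
8 + 24 = 32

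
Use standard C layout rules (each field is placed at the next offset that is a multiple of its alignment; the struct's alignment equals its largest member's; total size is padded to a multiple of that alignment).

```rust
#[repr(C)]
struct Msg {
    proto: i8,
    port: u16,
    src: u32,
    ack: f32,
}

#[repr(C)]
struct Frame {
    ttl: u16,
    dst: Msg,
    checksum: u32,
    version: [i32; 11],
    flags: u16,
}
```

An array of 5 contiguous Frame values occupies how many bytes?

Msg: @0: proto [1B, align 1] → 1; +1 pad (align 2); @2: port [2B, align 2] → 4; @4: src [4B, align 4] → 8; @8: ack [4B, align 4] → 12; size 12, align 4
@0: ttl [2B, align 2] → 2
+2 pad (align 4)
@4: dst [12B, align 4] → 16
@16: checksum [4B, align 4] → 20
@20: version [44B, align 4] → 64
@64: flags [2B, align 2] → 66
+2 tail pad (align 4)
size 68, align 4
array of 5: 5 × 68 = 340

340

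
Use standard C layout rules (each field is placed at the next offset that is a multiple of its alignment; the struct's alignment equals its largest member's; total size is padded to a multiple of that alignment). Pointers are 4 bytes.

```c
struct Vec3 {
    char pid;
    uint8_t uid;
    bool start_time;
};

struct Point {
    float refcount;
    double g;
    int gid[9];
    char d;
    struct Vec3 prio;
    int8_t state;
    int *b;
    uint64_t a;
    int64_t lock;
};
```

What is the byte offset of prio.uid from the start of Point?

Vec3: @0: pid [1B, align 1] → 1; @1: uid [1B, align 1] → 2; @2: start_time [1B, align 1] → 3; size 3, align 1
@0: refcount [4B, align 4] → 4
+4 pad (align 8)
@8: g [8B, align 8] → 16
@16: gid [36B, align 4] → 52
@52: d [1B, align 1] → 53
@53: prio [3B, align 1] → 56
within Vec3: uid at 1
53 + 1 = 54

54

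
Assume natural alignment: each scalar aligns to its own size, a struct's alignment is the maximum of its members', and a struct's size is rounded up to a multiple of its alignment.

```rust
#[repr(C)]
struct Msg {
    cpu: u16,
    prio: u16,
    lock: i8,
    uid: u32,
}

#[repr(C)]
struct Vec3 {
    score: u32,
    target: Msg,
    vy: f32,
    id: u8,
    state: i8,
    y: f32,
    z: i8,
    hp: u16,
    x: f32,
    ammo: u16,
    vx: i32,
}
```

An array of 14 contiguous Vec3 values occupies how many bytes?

616

Msg: cpu at 0 (size 2, align 2) → ends 2; prio at 2 (size 2, align 2) → ends 4; lock at 4 (size 1, align 1) → ends 5; pad 3 to align 4 for uid; uid at 8 (size 4, align 4) → ends 12; total 12 bytes, alignment 4
score at 0 (size 4, align 4) → ends 4
target at 4 (size 12, align 4) → ends 16
vy at 16 (size 4, align 4) → ends 20
id at 20 (size 1, align 1) → ends 21
state at 21 (size 1, align 1) → ends 22
pad 2 to align 4 for y
y at 24 (size 4, align 4) → ends 28
z at 28 (size 1, align 1) → ends 29
pad 1 to align 2 for hp
hp at 30 (size 2, align 2) → ends 32
x at 32 (size 4, align 4) → ends 36
ammo at 36 (size 2, align 2) → ends 38
pad 2 to align 4 for vx
vx at 40 (size 4, align 4) → ends 44
total 44 bytes, alignment 4
array of 14: 14 × 44 = 616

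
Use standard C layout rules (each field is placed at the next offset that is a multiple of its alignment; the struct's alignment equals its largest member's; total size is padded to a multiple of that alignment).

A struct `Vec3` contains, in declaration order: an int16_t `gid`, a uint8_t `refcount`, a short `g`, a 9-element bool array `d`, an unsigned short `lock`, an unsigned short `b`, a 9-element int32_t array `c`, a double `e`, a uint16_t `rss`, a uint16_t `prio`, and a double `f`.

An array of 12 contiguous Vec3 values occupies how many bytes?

@0: gid [2B, align 2] → 2
@2: refcount [1B, align 1] → 3
+1 pad (align 2)
@4: g [2B, align 2] → 6
@6: d [9B, align 1] → 15
+1 pad (align 2)
@16: lock [2B, align 2] → 18
@18: b [2B, align 2] → 20
@20: c [36B, align 4] → 56
@56: e [8B, align 8] → 64
@64: rss [2B, align 2] → 66
@66: prio [2B, align 2] → 68
+4 pad (align 8)
@72: f [8B, align 8] → 80
size 80, align 8
array of 12: 12 × 80 = 960

960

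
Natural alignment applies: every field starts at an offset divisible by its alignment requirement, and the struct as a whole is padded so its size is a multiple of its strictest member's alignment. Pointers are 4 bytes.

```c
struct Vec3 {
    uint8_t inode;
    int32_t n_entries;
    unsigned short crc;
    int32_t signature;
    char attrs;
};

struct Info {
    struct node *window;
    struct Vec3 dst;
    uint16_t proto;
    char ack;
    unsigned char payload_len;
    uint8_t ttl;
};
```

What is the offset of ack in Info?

26

Vec3: @0: inode [1B, align 1] → 1; +3 pad (align 4); @4: n_entries [4B, align 4] → 8; @8: crc [2B, align 2] → 10; +2 pad (align 4); @12: signature [4B, align 4] → 16; @16: attrs [1B, align 1] → 17; +3 tail pad (align 4); size 20, align 4
@0: window [4B, align 4] → 4
@4: dst [20B, align 4] → 24
@24: proto [2B, align 2] → 26
@26: ack [1B, align 1] → 27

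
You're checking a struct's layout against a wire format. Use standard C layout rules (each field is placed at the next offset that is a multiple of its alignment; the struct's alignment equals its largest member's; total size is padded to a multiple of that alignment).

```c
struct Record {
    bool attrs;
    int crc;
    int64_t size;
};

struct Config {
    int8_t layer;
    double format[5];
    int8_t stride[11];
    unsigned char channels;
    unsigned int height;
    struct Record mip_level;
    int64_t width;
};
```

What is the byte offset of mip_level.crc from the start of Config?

68

Record: 0..1  attrs  (1B, 1-aligned); 1..4  -- padding (3B); 4..8  crc  (4B, 4-aligned); 8..16  size  (8B, 8-aligned); sizeof = 16, alignof = 8
0..1  layer  (1B, 1-aligned)
1..8  -- padding (7B)
8..48  format  (40B, 8-aligned)
48..59  stride  (11B, 1-aligned)
59..60  channels  (1B, 1-aligned)
60..64  height  (4B, 4-aligned)
64..80  mip_level  (16B, 8-aligned)
within Record: crc at 4
64 + 4 = 68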